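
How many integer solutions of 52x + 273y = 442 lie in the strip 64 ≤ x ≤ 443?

gcd(273, 52) = 13.
By Bézout, 52*(-5) + 273*(1) = 13.
Particular solution: (19, -2).
General solution: x = 19 + 21t, y = -2 - 4t for integer t.
64 ≤ 19 + 21t ≤ 443 gives t ∈ [3, 20], which is 18 values.

18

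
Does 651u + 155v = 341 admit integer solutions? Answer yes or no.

gcd(651, 155) = 31.
31 divides 341, so integer solutions exist.

yes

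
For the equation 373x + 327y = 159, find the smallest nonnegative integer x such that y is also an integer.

39

gcd(373, 327):
  373 = 1*327 + 46
  327 = 7*46 + 5
  46 = 9*5 + 1
  5 = 5*1
so gcd(373, 327) = 1.
1 divides 159, so solutions exist.
Back-substitute for Bézout coefficients:
  1 = 46 - 9*5
  ... = 373*(64) + 327*(-73)
Scale by 159/1 = 159: (x₀, y₀) = (10176, -11607).
General solution: x = 10176 + 327t, y = -11607 - 373t for integer t.
x ≥ 0: smallest is 10176 mod 327 = 39 (at t = -31), with y = -44.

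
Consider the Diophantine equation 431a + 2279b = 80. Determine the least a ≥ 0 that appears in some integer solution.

gcd(2279, 431) = 1.
1 divides 80, so solutions exist.
By Bézout, 431*(-386) + 2279*(73) = 1.
Scale by 80/1 = 80: (a₀, b₀) = (-30880, 5840).
General solution: a = -30880 + 2279t, b = 5840 - 431t for integer t.
a ≥ 0: smallest is -30880 mod 2279 = 1026 (at t = 14), with b = -194.

1026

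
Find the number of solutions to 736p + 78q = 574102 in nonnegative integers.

gcd(736, 78) = 2.
By Bézout, 736×(-16) + 78×(151) = 2.
One solution: (19, 7181).
General: p = 19 + 39t, q = 7181 - 368t.
p ≥ 0 ⇒ t ≥ 0; q ≥ 0 ⇒ t ≤ 19. So t ∈ [0, 19]: 20 solutions.

20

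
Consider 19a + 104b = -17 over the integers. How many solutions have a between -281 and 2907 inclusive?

30

gcd(104, 19) = 1.
By Bézout, 19·(11) + 104·(-2) = 1.
Particular solution: (21, -4).
General solution: a = 21 + 104t, b = -4 - 19t for integer t.
-281 ≤ 21 + 104t ≤ 2907 gives t ∈ [-2, 27], which is 30 values.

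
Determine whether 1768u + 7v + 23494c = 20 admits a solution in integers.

gcd(1768, 7) = 1  (1768 = 252*7 + 4, 7 = 1*4 + 3, 4 = 1*3 + 1, 3 = 3*1).
gcd(1, 23494) = 1.
1 divides 20, so integer solutions exist.

yes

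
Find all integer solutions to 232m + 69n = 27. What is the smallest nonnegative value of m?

gcd(232, 69):
  232 = 3×69 + 25
  69 = 2×25 + 19
  25 = 1×19 + 6
  19 = 3×6 + 1
  6 = 6×1
so gcd(232, 69) = 1.
1 divides 27, so solutions exist.
Back-substitute for Bézout coefficients:
  1 = 19 - 3×6
  ... = 232×(-11) + 69×(37)
Scale by 27/1 = 27: (m₀, n₀) = (-297, 999).
General solution: m = -297 + 69t, n = 999 - 232t for integer t.
m ≥ 0: smallest is -297 mod 69 = 48 (at t = 5), with n = -161.

48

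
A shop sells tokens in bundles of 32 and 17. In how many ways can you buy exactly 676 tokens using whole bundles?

Need nonnegative integers with 32j + 17k = 676.
gcd(32, 17) = 1, and 32·(8) + 17·(-15) = 1.
So (j₀, k₀) = (5408, -10140); general j = 5408 + 17t, k = -10140 - 32t.
j ≥ 0 ⇒ t ≥ -318; k ≥ 0 ⇒ t ≤ -317. That's 2 values of t.

2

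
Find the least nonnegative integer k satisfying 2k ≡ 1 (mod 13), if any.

gcd(13, 2):
  13 = 6*2 + 1
  2 = 2*1
so gcd(13, 2) = 1.
1 divides 1, so solutions exist.
Back-substitute for Bézout coefficients:
  1 = 13 - 6*2
  ... = 2*(-6) + 13*(1)
So 2*(-6) ≡ 1 (mod 13); multiply by 1: k ≡ -6 (mod 13).
Smallest nonnegative: k = -6 mod 13 = 7.

7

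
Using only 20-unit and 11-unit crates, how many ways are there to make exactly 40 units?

1

Need nonnegative integers with 20j + 11k = 40.
gcd(20, 11) = 1, and 20·(5) + 11·(-9) = 1.
So (j₀, k₀) = (200, -360); general j = 200 + 11t, k = -360 - 20t.
j ≥ 0 ⇒ t ≥ -18; k ≥ 0 ⇒ t ≤ -18. That's 1 value of t.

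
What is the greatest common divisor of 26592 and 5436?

12

gcd(26592, 5436):
  26592 = 4×5436 + 4848
  5436 = 1×4848 + 588
  4848 = 8×588 + 144
  588 = 4×144 + 12
  144 = 12×12
so gcd(26592, 5436) = 12.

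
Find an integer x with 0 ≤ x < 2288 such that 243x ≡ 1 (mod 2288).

gcd(2288, 243) = 1.
By Bézout, 243·(-725) + 2288·(77) = 1.
So 243·-725 ≡ 1 (mod 2288), and -725 mod 2288 = 1563.

1563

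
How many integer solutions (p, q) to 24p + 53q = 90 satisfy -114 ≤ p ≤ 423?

10

gcd(53, 24):
  53 = 2·24 + 5
  24 = 4·5 + 4
  5 = 1·4 + 1
  4 = 4·1
so gcd(53, 24) = 1.
Back-substitute for Bézout coefficients:
  1 = 5 - 1·4
  ... = 24·(-11) + 53·(5)
Scale by 90: particular solution (-990, 450); reduce p mod 53: (17, -6).
General solution: p = 17 + 53t, q = -6 - 24t for integer t.
-114 ≤ 17 + 53t ≤ 423 gives t ∈ [-2, 7], which is 10 values.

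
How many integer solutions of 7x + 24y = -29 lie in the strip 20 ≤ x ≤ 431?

gcd(24, 7) = 1.
By Bézout, 7×(7) + 24×(-2) = 1.
Particular solution: (13, -5).
General solution: x = 13 + 24t, y = -5 - 7t for integer t.
20 ≤ 13 + 24t ≤ 431 gives t ∈ [1, 17], which is 17 values.

17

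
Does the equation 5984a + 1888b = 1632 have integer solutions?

yes

gcd(5984, 1888) = 32.
32 divides 1632, so integer solutions exist.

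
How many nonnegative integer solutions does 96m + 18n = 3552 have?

gcd(96, 18):
  96 = 5*18 + 6
  18 = 3*6
so gcd(96, 18) = 6.
Back-substitute for Bézout coefficients:
  6 = 96 - 5*18
  ... = 96*(1) + 18*(-5)
Scale by 592: one solution is (592, -2960). Reduce m mod 3: (1, 192).
General: m = 1 + 3t, n = 192 - 16t.
m ≥ 0 ⇒ t ≥ 0; n ≥ 0 ⇒ t ≤ 12. So t ∈ [0, 12]: 13 solutions.

13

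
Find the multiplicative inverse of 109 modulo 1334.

1077

gcd(1334, 109) = 1  (1334 = 12×109 + 26, 109 = 4×26 + 5, 26 = 5×5 + 1, 5 = 5×1).
Back-substituting, 109×(-257) + 1334×(21) = 1.
So 109×-257 ≡ 1 (mod 1334), and -257 mod 1334 = 1077.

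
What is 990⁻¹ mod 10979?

gcd(10979, 990) = 1.
By Bézout, 990·(-987) + 10979·(89) = 1.
So 990·-987 ≡ 1 (mod 10979), and -987 mod 10979 = 9992.

9992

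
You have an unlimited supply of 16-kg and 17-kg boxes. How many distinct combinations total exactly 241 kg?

Need nonnegative integers with 16j + 17k = 241.
gcd(16, 17) = 1, and 16·(-1) + 17·(1) = 1.
So (j₀, k₀) = (-241, 241); general j = -241 + 17t, k = 241 - 16t.
j ≥ 0 ⇒ t ≥ 15; k ≥ 0 ⇒ t ≤ 15. That's 1 value of t.

1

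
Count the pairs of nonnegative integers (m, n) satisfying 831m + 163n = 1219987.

gcd(831, 163) = 1  (831 = 5·163 + 16, 163 = 10·16 + 3, 16 = 5·3 + 1, 3 = 3·1).
Back-substituting, 831·(51) + 163·(-260) = 1.
Scale by 1219987: one solution is (62219337, -317196620). Reduce m mod 163: (118, 6883).
General: m = 118 + 163t, n = 6883 - 831t.
m ≥ 0 ⇒ t ≥ 0; n ≥ 0 ⇒ t ≤ 8. So t ∈ [0, 8]: 9 solutions.

9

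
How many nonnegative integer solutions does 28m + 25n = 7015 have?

10

gcd(28, 25):
  28 = 1×25 + 3
  25 = 8×3 + 1
  3 = 3×1
so gcd(28, 25) = 1.
Back-substitute for Bézout coefficients:
  1 = 25 - 8×3
  ... = 28×(-8) + 25×(9)
Scale by 7015: one solution is (-56120, 63135). Reduce m mod 25: (5, 275).
General: m = 5 + 25t, n = 275 - 28t.
m ≥ 0 ⇒ t ≥ 0; n ≥ 0 ⇒ t ≤ 9. So t ∈ [0, 9]: 10 solutions.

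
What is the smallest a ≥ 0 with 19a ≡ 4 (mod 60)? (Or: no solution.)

16

gcd(60, 19) = 1  (60 = 3*19 + 3, 19 = 6*3 + 1, 3 = 3*1).
1 divides 4, so solutions exist.
Back-substituting, 19*(19) + 60*(-6) = 1.
So 19*(19) ≡ 1 (mod 60); multiply by 4: a ≡ 76 (mod 60).
Smallest nonnegative: a = 76 mod 60 = 16.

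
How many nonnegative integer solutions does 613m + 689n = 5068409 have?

gcd(689, 613):
  689 = 1×613 + 76
  613 = 8×76 + 5
  76 = 15×5 + 1
  5 = 5×1
so gcd(689, 613) = 1.
Back-substitute for Bézout coefficients:
  1 = 76 - 15×5
  ... = 613×(-136) + 689×(121)
Scale by 5068409: one solution is (-689303624, 613277489). Reduce m mod 689: (225, 7156).
General: m = 225 + 689t, n = 7156 - 613t.
m ≥ 0 ⇒ t ≥ 0; n ≥ 0 ⇒ t ≤ 11. So t ∈ [0, 11]: 12 solutions.

12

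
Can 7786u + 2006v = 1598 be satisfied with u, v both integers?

gcd(7786, 2006) = 34  (7786 = 3×2006 + 1768, 2006 = 1×1768 + 238, 1768 = 7×238 + 102, 238 = 2×102 + 34, 102 = 3×34).
34 divides 1598, so integer solutions exist.

yes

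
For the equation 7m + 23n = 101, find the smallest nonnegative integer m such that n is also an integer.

gcd(23, 7):
  23 = 3·7 + 2
  7 = 3·2 + 1
  2 = 2·1
so gcd(23, 7) = 1.
1 divides 101, so solutions exist.
Back-substitute for Bézout coefficients:
  1 = 7 - 3·2
  ... = 7·(10) + 23·(-3)
Scale by 101/1 = 101: (m₀, n₀) = (1010, -303).
General solution: m = 1010 + 23t, n = -303 - 7t for integer t.
m ≥ 0: smallest is 1010 mod 23 = 21 (at t = -43), with n = -2.

21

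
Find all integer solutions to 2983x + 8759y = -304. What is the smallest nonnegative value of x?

364

gcd(8759, 2983):
  8759 = 2*2983 + 2793
  2983 = 1*2793 + 190
  2793 = 14*190 + 133
  190 = 1*133 + 57
  133 = 2*57 + 19
  57 = 3*19
so gcd(8759, 2983) = 19.
19 divides -304, so solutions exist.
Back-substitute for Bézout coefficients:
  19 = 133 - 2*57
  ... = 2983*(-138) + 8759*(47)
Scale by -304/19 = -16: (x₀, y₀) = (2208, -752).
General solution: x = 2208 + 461t, y = -752 - 157t for integer t.
x ≥ 0: smallest is 2208 mod 461 = 364 (at t = -4), with y = -124.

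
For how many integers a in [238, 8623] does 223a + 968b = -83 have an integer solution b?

gcd(968, 223) = 1.
By Bézout, 223·(191) + 968·(-44) = 1.
Particular solution: (603, -139).
General solution: a = 603 + 968t, b = -139 - 223t for integer t.
238 ≤ 603 + 968t ≤ 8623 gives t ∈ [0, 8], which is 9 values.

9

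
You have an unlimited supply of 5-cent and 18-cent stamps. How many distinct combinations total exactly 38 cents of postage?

1

Need nonnegative integers with 5j + 18k = 38.
gcd(5, 18) = 1, and 5·(-7) + 18·(2) = 1.
So (j₀, k₀) = (-266, 76); general j = -266 + 18t, k = 76 - 5t.
j ≥ 0 ⇒ t ≥ 15; k ≥ 0 ⇒ t ≤ 15. That's 1 value of t.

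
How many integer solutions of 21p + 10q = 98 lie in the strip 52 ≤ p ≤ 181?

gcd(21, 10) = 1  (21 = 2·10 + 1, 10 = 10·1).
Back-substituting, 21·(1) + 10·(-2) = 1.
Scale by 98: particular solution (98, -196); reduce p mod 10: (8, -7).
General solution: p = 8 + 10t, q = -7 - 21t for integer t.
52 ≤ 8 + 10t ≤ 181 gives t ∈ [5, 17], which is 13 values.

13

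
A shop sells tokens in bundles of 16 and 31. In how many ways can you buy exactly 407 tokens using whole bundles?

Need nonnegative integers with 16j + 31k = 407.
gcd(16, 31) = 1, and 16·(2) + 31·(-1) = 1.
So (j₀, k₀) = (814, -407); general j = 814 + 31t, k = -407 - 16t.
j ≥ 0 ⇒ t ≥ -26; k ≥ 0 ⇒ t ≤ -26. That's 1 value of t.

1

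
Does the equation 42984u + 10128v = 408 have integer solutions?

gcd(42984, 10128) = 24  (42984 = 4·10128 + 2472, 10128 = 4·2472 + 240, 2472 = 10·240 + 72, 240 = 3·72 + 24, 72 = 3·24).
24 divides 408, so integer solutions exist.

yes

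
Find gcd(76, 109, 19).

1

gcd(109, 76) = 1  (109 = 1·76 + 33, 76 = 2·33 + 10, 33 = 3·10 + 3, 10 = 3·3 + 1, 3 = 3·1).
gcd(1, 19) = 1.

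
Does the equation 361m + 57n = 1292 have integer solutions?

yes

gcd(361, 57) = 19  (361 = 6*57 + 19, 57 = 3*19).
19 divides 1292, so integer solutions exist.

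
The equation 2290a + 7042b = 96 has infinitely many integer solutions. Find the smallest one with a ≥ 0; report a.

gcd(7042, 2290) = 2.
2 divides 96, so solutions exist.
By Bézout, 2290·(-1433) + 7042·(466) = 2.
Scale by 96/2 = 48: (a₀, b₀) = (-68784, 22368).
General solution: a = -68784 + 3521t, b = 22368 - 1145t for integer t.
a ≥ 0: smallest is -68784 mod 3521 = 1636 (at t = 20), with b = -532.

1636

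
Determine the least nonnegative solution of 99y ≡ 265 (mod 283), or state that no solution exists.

77

gcd(283, 99) = 1  (283 = 2·99 + 85, 99 = 1·85 + 14, 85 = 6·14 + 1, 14 = 14·1).
1 divides 265, so solutions exist.
Back-substituting, 99·(-20) + 283·(7) = 1.
So 99·(-20) ≡ 1 (mod 283); multiply by 265: y ≡ -5300 (mod 283).
Smallest nonnegative: y = -5300 mod 283 = 77.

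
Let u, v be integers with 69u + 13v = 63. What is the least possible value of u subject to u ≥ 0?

gcd(69, 13):
  69 = 5·13 + 4
  13 = 3·4 + 1
  4 = 4·1
so gcd(69, 13) = 1.
1 divides 63, so solutions exist.
Back-substitute for Bézout coefficients:
  1 = 13 - 3·4
  ... = 69·(-3) + 13·(16)
Scale by 63/1 = 63: (u₀, v₀) = (-189, 1008).
General solution: u = -189 + 13t, v = 1008 - 69t for integer t.
u ≥ 0: smallest is -189 mod 13 = 6 (at t = 15), with v = -27.

6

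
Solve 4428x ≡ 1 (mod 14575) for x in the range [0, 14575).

13367

gcd(14575, 4428) = 1.
By Bézout, 4428*(-1208) + 14575*(367) = 1.
So 4428*-1208 ≡ 1 (mod 14575), and -1208 mod 14575 = 13367.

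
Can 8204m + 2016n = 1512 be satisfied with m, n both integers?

gcd(8204, 2016) = 28  (8204 = 4·2016 + 140, 2016 = 14·140 + 56, 140 = 2·56 + 28, 56 = 2·28).
28 divides 1512, so integer solutions exist.

yes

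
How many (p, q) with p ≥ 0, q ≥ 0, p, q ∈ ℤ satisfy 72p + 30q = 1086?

3

gcd(72, 30) = 6  (72 = 2×30 + 12, 30 = 2×12 + 6, 12 = 2×6).
Back-substituting, 72×(-2) + 30×(5) = 6.
Scale by 181: one solution is (-362, 905). Reduce p mod 5: (3, 29).
General: p = 3 + 5t, q = 29 - 12t.
p ≥ 0 ⇒ t ≥ 0; q ≥ 0 ⇒ t ≤ 2. So t ∈ [0, 2]: 3 solutions.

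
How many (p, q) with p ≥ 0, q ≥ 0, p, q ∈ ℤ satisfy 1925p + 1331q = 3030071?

gcd(1925, 1331):
  1925 = 1·1331 + 594
  1331 = 2·594 + 143
  594 = 4·143 + 22
  143 = 6·22 + 11
  22 = 2·11
so gcd(1925, 1331) = 11.
Back-substitute for Bézout coefficients:
  11 = 143 - 6·22
  ... = 1925·(-56) + 1331·(81)
Scale by 275461: one solution is (-15425816, 22312341). Reduce p mod 121: (111, 2116).
General: p = 111 + 121t, q = 2116 - 175t.
p ≥ 0 ⇒ t ≥ 0; q ≥ 0 ⇒ t ≤ 12. So t ∈ [0, 12]: 13 solutions.

13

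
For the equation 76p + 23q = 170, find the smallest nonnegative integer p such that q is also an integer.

gcd(76, 23):
  76 = 3·23 + 7
  23 = 3·7 + 2
  7 = 3·2 + 1
  2 = 2·1
so gcd(76, 23) = 1.
1 divides 170, so solutions exist.
Back-substitute for Bézout coefficients:
  1 = 7 - 3·2
  ... = 76·(10) + 23·(-33)
Scale by 170/1 = 170: (p₀, q₀) = (1700, -5610).
General solution: p = 1700 + 23t, q = -5610 - 76t for integer t.
p ≥ 0: smallest is 1700 mod 23 = 21 (at t = -73), with q = -62.

21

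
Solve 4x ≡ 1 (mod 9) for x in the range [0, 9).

gcd(9, 4):
  9 = 2×4 + 1
  4 = 4×1
so gcd(9, 4) = 1.
Back-substitute for Bézout coefficients:
  1 = 9 - 2×4
  ... = 4×(-2) + 9×(1)
So 4×-2 ≡ 1 (mod 9), and -2 mod 9 = 7.

7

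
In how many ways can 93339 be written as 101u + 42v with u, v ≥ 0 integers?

gcd(101, 42) = 1.
By Bézout, 101*(5) + 42*(-12) = 1.
One solution: (33, 2143).
General: u = 33 + 42t, v = 2143 - 101t.
u ≥ 0 ⇒ t ≥ 0; v ≥ 0 ⇒ t ≤ 21. So t ∈ [0, 21]: 22 solutions.

22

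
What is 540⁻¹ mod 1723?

gcd(1723, 540) = 1  (1723 = 3*540 + 103, 540 = 5*103 + 25, 103 = 4*25 + 3, 25 = 8*3 + 1, 3 = 3*1).
Back-substituting, 540*(552) + 1723*(-173) = 1.
So 540*552 ≡ 1 (mod 1723), and 552 mod 1723 = 552.

552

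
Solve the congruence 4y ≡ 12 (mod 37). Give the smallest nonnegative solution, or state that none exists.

gcd(37, 4) = 1  (37 = 9*4 + 1, 4 = 4*1).
1 divides 12, so solutions exist.
Back-substituting, 4*(-9) + 37*(1) = 1.
So 4*(-9) ≡ 1 (mod 37); multiply by 12: y ≡ -108 (mod 37).
Smallest nonnegative: y = -108 mod 37 = 3.

3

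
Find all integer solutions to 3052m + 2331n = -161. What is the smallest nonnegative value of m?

gcd(3052, 2331):
  3052 = 1×2331 + 721
  2331 = 3×721 + 168
  721 = 4×168 + 49
  168 = 3×49 + 21
  49 = 2×21 + 7
  21 = 3×7
so gcd(3052, 2331) = 7.
7 divides -161, so solutions exist.
Back-substitute for Bézout coefficients:
  7 = 49 - 2×21
  ... = 3052×(97) + 2331×(-127)
Scale by -161/7 = -23: (m₀, n₀) = (-2231, 2921).
General solution: m = -2231 + 333t, n = 2921 - 436t for integer t.
m ≥ 0: smallest is -2231 mod 333 = 100 (at t = 7), with n = -131.

100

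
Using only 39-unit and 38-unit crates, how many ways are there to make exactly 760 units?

1

Need nonnegative integers with 39j + 38k = 760.
gcd(39, 38) = 1, and 39·(1) + 38·(-1) = 1.
So (j₀, k₀) = (760, -760); general j = 760 + 38t, k = -760 - 39t.
j ≥ 0 ⇒ t ≥ -20; k ≥ 0 ⇒ t ≤ -20. That's 1 value of t.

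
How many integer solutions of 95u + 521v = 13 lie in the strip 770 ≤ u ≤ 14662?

gcd(521, 95):
  521 = 5×95 + 46
  95 = 2×46 + 3
  46 = 15×3 + 1
  3 = 3×1
so gcd(521, 95) = 1.
Back-substitute for Bézout coefficients:
  1 = 46 - 15×3
  ... = 95×(-170) + 521×(31)
Scale by 13: particular solution (-2210, 403); reduce u mod 521: (395, -72).
General solution: u = 395 + 521t, v = -72 - 95t for integer t.
770 ≤ 395 + 521t ≤ 14662 gives t ∈ [1, 27], which is 27 values.

27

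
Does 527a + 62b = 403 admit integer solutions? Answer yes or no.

yes

gcd(527, 62):
  527 = 8·62 + 31
  62 = 2·31
so gcd(527, 62) = 31.
31 divides 403, so integer solutions exist.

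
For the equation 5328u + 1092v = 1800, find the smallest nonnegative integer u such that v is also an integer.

36

gcd(5328, 1092):
  5328 = 4·1092 + 960
  1092 = 1·960 + 132
  960 = 7·132 + 36
  132 = 3·36 + 24
  36 = 1·24 + 12
  24 = 2·12
so gcd(5328, 1092) = 12.
12 divides 1800, so solutions exist.
Back-substitute for Bézout coefficients:
  12 = 36 - 1·24
  ... = 5328·(33) + 1092·(-161)
Scale by 1800/12 = 150: (u₀, v₀) = (4950, -24150).
General solution: u = 4950 + 91t, v = -24150 - 444t for integer t.
u ≥ 0: smallest is 4950 mod 91 = 36 (at t = -54), with v = -174.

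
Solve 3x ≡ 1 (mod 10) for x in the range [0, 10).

7

gcd(10, 3) = 1  (10 = 3*3 + 1, 3 = 3*1).
Back-substituting, 3*(-3) + 10*(1) = 1.
So 3*-3 ≡ 1 (mod 10), and -3 mod 10 = 7.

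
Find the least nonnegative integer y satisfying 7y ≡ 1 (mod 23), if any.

gcd(23, 7):
  23 = 3×7 + 2
  7 = 3×2 + 1
  2 = 2×1
so gcd(23, 7) = 1.
1 divides 1, so solutions exist.
Back-substitute for Bézout coefficients:
  1 = 7 - 3×2
  ... = 7×(10) + 23×(-3)
So 7×(10) ≡ 1 (mod 23); multiply by 1: y ≡ 10 (mod 23).
Smallest nonnegative: y = 10 mod 23 = 10.

10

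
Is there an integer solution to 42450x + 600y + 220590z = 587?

no

gcd(42450, 600):
  42450 = 70·600 + 450
  600 = 1·450 + 150
  450 = 3·150
so gcd(42450, 600) = 150.
gcd(150, 220590) = 30.
30 does not divide 587 (remainder 17), so no integer solutions.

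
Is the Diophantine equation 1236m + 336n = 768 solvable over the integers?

gcd(1236, 336) = 12.
12 divides 768, so integer solutions exist.

yes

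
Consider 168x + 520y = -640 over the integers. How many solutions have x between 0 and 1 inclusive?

0

gcd(520, 168) = 8  (520 = 3·168 + 16, 168 = 10·16 + 8, 16 = 2·8).
Back-substituting, 168·(31) + 520·(-10) = 8.
Scale by -80: particular solution (-2480, 800); reduce x mod 65: (55, -19).
General solution: x = 55 + 65t, y = -19 - 21t for integer t.
0 ≤ 55 + 65t ≤ 1 gives t ∈ [0, -1], which is 0 values.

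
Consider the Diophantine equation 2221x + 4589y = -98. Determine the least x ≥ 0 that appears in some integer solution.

1531

gcd(4589, 2221):
  4589 = 2×2221 + 147
  2221 = 15×147 + 16
  147 = 9×16 + 3
  16 = 5×3 + 1
  3 = 3×1
so gcd(4589, 2221) = 1.
1 divides -98, so solutions exist.
Back-substitute for Bézout coefficients:
  1 = 16 - 5×3
  ... = 2221×(1436) + 4589×(-695)
Scale by -98/1 = -98: (x₀, y₀) = (-140728, 68110).
General solution: x = -140728 + 4589t, y = 68110 - 2221t for integer t.
x ≥ 0: smallest is -140728 mod 4589 = 1531 (at t = 31), with y = -741.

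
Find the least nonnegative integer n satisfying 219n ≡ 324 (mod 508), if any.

252

gcd(508, 219) = 1.
1 divides 324, so solutions exist.
By Bézout, 219×(-225) + 508×(97) = 1.
So 219×(-225) ≡ 1 (mod 508); multiply by 324: n ≡ -72900 (mod 508).
Smallest nonnegative: n = -72900 mod 508 = 252.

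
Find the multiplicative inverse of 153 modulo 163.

gcd(163, 153):
  163 = 1*153 + 10
  153 = 15*10 + 3
  10 = 3*3 + 1
  3 = 3*1
so gcd(163, 153) = 1.
Back-substitute for Bézout coefficients:
  1 = 10 - 3*3
  ... = 153*(-49) + 163*(46)
So 153*-49 ≡ 1 (mod 163), and -49 mod 163 = 114.

114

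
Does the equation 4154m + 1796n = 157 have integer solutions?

gcd(4154, 1796) = 2.
2 does not divide 157 (remainder 1), so no integer solutions.

no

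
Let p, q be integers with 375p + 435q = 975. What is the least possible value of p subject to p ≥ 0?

gcd(435, 375) = 15.
15 divides 975, so solutions exist.
By Bézout, 375*(7) + 435*(-6) = 15.
Scale by 975/15 = 65: (p₀, q₀) = (455, -390).
General solution: p = 455 + 29t, q = -390 - 25t for integer t.
p ≥ 0: smallest is 455 mod 29 = 20 (at t = -15), with q = -15.

20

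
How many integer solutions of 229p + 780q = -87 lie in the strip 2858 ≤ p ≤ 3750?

gcd(780, 229):
  780 = 3*229 + 93
  229 = 2*93 + 43
  93 = 2*43 + 7
  43 = 6*7 + 1
  7 = 7*1
so gcd(780, 229) = 1.
Back-substitute for Bézout coefficients:
  1 = 43 - 6*7
  ... = 229*(109) + 780*(-32)
Scale by -87: particular solution (-9483, 2784); reduce p mod 780: (657, -193).
General solution: p = 657 + 780t, q = -193 - 229t for integer t.
2858 ≤ 657 + 780t ≤ 3750 gives t ∈ [3, 3], which is 1 value.

1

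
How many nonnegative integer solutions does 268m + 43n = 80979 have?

gcd(268, 43) = 1.
By Bézout, 268·(13) + 43·(-81) = 1.
One solution: (1, 1877).
General: m = 1 + 43t, n = 1877 - 268t.
m ≥ 0 ⇒ t ≥ 0; n ≥ 0 ⇒ t ≤ 7. So t ∈ [0, 7]: 8 solutions.

8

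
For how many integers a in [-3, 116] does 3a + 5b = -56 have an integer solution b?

gcd(5, 3):
  5 = 1·3 + 2
  3 = 1·2 + 1
  2 = 2·1
so gcd(5, 3) = 1.
Back-substitute for Bézout coefficients:
  1 = 3 - 1·2
  ... = 3·(2) + 5·(-1)
Scale by -56: particular solution (-112, 56); reduce a mod 5: (3, -13).
General solution: a = 3 + 5t, b = -13 - 3t for integer t.
-3 ≤ 3 + 5t ≤ 116 gives t ∈ [-1, 22], which is 24 values.

24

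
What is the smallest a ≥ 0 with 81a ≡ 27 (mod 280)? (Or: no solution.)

gcd(280, 81) = 1.
1 divides 27, so solutions exist.
By Bézout, 81×(121) + 280×(-35) = 1.
So 81×(121) ≡ 1 (mod 280); multiply by 27: a ≡ 3267 (mod 280).
Smallest nonnegative: a = 3267 mod 280 = 187.

187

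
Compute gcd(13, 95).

1

gcd(95, 13):
  95 = 7*13 + 4
  13 = 3*4 + 1
  4 = 4*1
so gcd(95, 13) = 1.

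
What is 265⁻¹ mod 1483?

1192

gcd(1483, 265):
  1483 = 5*265 + 158
  265 = 1*158 + 107
  158 = 1*107 + 51
  107 = 2*51 + 5
  51 = 10*5 + 1
  5 = 5*1
so gcd(1483, 265) = 1.
Back-substitute for Bézout coefficients:
  1 = 51 - 10*5
  ... = 265*(-291) + 1483*(52)
So 265*-291 ≡ 1 (mod 1483), and -291 mod 1483 = 1192.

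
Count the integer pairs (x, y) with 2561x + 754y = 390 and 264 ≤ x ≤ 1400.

gcd(2561, 754) = 13  (2561 = 3*754 + 299, 754 = 2*299 + 156, 299 = 1*156 + 143, 156 = 1*143 + 13, 143 = 11*13).
Back-substituting, 2561*(-5) + 754*(17) = 13.
Scale by 30: particular solution (-150, 510); reduce x mod 58: (24, -81).
General solution: x = 24 + 58t, y = -81 - 197t for integer t.
264 ≤ 24 + 58t ≤ 1400 gives t ∈ [5, 23], which is 19 values.

19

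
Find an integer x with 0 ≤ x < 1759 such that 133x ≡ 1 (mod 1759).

410

gcd(1759, 133) = 1  (1759 = 13×133 + 30, 133 = 4×30 + 13, 30 = 2×13 + 4, 13 = 3×4 + 1, 4 = 4×1).
Back-substituting, 133×(410) + 1759×(-31) = 1.
So 133×410 ≡ 1 (mod 1759), and 410 mod 1759 = 410.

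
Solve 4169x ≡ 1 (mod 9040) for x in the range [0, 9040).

gcd(9040, 4169) = 1  (9040 = 2*4169 + 702, 4169 = 5*702 + 659, 702 = 1*659 + 43, 659 = 15*43 + 14, 43 = 3*14 + 1, 14 = 14*1).
Back-substituting, 4169*(-631) + 9040*(291) = 1.
So 4169*-631 ≡ 1 (mod 9040), and -631 mod 9040 = 8409.

8409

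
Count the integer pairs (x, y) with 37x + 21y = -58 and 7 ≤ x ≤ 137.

gcd(37, 21) = 1.
By Bézout, 37×(4) + 21×(-7) = 1.
Particular solution: (20, -38).
General solution: x = 20 + 21t, y = -38 - 37t for integer t.
7 ≤ 20 + 21t ≤ 137 gives t ∈ [0, 5], which is 6 values.

6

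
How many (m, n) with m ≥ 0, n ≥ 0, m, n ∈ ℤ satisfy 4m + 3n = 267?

gcd(4, 3):
  4 = 1×3 + 1
  3 = 3×1
so gcd(4, 3) = 1.
Back-substitute for Bézout coefficients:
  1 = 4 - 1×3
  ... = 4×(1) + 3×(-1)
Scale by 267: one solution is (267, -267). Reduce m mod 3: (0, 89).
General: m = 0 + 3t, n = 89 - 4t.
m ≥ 0 ⇒ t ≥ 0; n ≥ 0 ⇒ t ≤ 22. So t ∈ [0, 22]: 23 solutions.

23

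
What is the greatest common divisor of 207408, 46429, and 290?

gcd(207408, 46429) = 29  (207408 = 4·46429 + 21692, 46429 = 2·21692 + 3045, 21692 = 7·3045 + 377, 3045 = 8·377 + 29, 377 = 13·29).
gcd(29, 290) = 29.

29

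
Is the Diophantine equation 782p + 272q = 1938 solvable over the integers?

yes

gcd(782, 272) = 34  (782 = 2×272 + 238, 272 = 1×238 + 34, 238 = 7×34).
34 divides 1938, so integer solutions exist.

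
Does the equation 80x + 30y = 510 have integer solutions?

yes

gcd(80, 30) = 10  (80 = 2·30 + 20, 30 = 1·20 + 10, 20 = 2·10).
10 divides 510, so integer solutions exist.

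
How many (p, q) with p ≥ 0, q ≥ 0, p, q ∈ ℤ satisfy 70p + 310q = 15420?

gcd(310, 70) = 10  (310 = 4×70 + 30, 70 = 2×30 + 10, 30 = 3×10).
Back-substituting, 70×(9) + 310×(-2) = 10.
Scale by 1542: one solution is (13878, -3084). Reduce p mod 31: (21, 45).
General: p = 21 + 31t, q = 45 - 7t.
p ≥ 0 ⇒ t ≥ 0; q ≥ 0 ⇒ t ≤ 6. So t ∈ [0, 6]: 7 solutions.

7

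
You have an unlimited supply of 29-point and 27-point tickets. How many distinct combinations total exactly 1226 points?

1

Need nonnegative integers with 29j + 27k = 1226.
gcd(29, 27) = 1, and 29·(-13) + 27·(14) = 1.
So (j₀, k₀) = (-15938, 17164); general j = -15938 + 27t, k = 17164 - 29t.
j ≥ 0 ⇒ t ≥ 591; k ≥ 0 ⇒ t ≤ 591. That's 1 value of t.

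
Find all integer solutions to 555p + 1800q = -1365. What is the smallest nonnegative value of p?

17

gcd(1800, 555):
  1800 = 3·555 + 135
  555 = 4·135 + 15
  135 = 9·15
so gcd(1800, 555) = 15.
15 divides -1365, so solutions exist.
Back-substitute for Bézout coefficients:
  15 = 555 - 4·135
  ... = 555·(13) + 1800·(-4)
Scale by -1365/15 = -91: (p₀, q₀) = (-1183, 364).
General solution: p = -1183 + 120t, q = 364 - 37t for integer t.
p ≥ 0: smallest is -1183 mod 120 = 17 (at t = 10), with q = -6.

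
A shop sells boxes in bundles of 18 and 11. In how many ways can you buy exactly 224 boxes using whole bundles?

1

Need nonnegative integers with 18j + 11k = 224.
gcd(18, 11) = 1, and 18·(-3) + 11·(5) = 1.
So (j₀, k₀) = (-672, 1120); general j = -672 + 11t, k = 1120 - 18t.
j ≥ 0 ⇒ t ≥ 62; k ≥ 0 ⇒ t ≤ 62. That's 1 value of t.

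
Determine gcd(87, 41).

1

gcd(87, 41) = 1  (87 = 2×41 + 5, 41 = 8×5 + 1, 5 = 5×1).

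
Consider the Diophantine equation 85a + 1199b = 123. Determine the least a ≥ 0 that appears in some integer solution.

gcd(1199, 85):
  1199 = 14*85 + 9
  85 = 9*9 + 4
  9 = 2*4 + 1
  4 = 4*1
so gcd(1199, 85) = 1.
1 divides 123, so solutions exist.
Back-substitute for Bézout coefficients:
  1 = 9 - 2*4
  ... = 85*(-268) + 1199*(19)
Scale by 123/1 = 123: (a₀, b₀) = (-32964, 2337).
General solution: a = -32964 + 1199t, b = 2337 - 85t for integer t.
a ≥ 0: smallest is -32964 mod 1199 = 608 (at t = 28), with b = -43.

608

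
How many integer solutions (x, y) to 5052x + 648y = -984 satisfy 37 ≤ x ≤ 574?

10

gcd(5052, 648) = 12  (5052 = 7·648 + 516, 648 = 1·516 + 132, 516 = 3·132 + 120, 132 = 1·120 + 12, 120 = 10·12).
Back-substituting, 5052·(-5) + 648·(39) = 12.
Scale by -82: particular solution (410, -3198); reduce x mod 54: (32, -251).
General solution: x = 32 + 54t, y = -251 - 421t for integer t.
37 ≤ 32 + 54t ≤ 574 gives t ∈ [1, 10], which is 10 values.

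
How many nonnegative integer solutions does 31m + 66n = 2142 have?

gcd(66, 31) = 1  (66 = 2×31 + 4, 31 = 7×4 + 3, 4 = 1×3 + 1, 3 = 3×1).
Back-substituting, 31×(-17) + 66×(8) = 1.
Scale by 2142: one solution is (-36414, 17136). Reduce m mod 66: (18, 24).
General: m = 18 + 66t, n = 24 - 31t.
m ≥ 0 ⇒ t ≥ 0; n ≥ 0 ⇒ t ≤ 0. So t ∈ [0, 0]: 1 solution.

1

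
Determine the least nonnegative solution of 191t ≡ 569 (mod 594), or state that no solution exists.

gcd(594, 191):
  594 = 3·191 + 21
  191 = 9·21 + 2
  21 = 10·2 + 1
  2 = 2·1
so gcd(594, 191) = 1.
1 divides 569, so solutions exist.
Back-substitute for Bézout coefficients:
  1 = 21 - 10·2
  ... = 191·(-283) + 594·(91)
So 191·(-283) ≡ 1 (mod 594); multiply by 569: t ≡ -161027 (mod 594).
Smallest nonnegative: t = -161027 mod 594 = 541.

541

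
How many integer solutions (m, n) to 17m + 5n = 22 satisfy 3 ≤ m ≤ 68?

gcd(17, 5) = 1.
By Bézout, 17×(-2) + 5×(7) = 1.
Particular solution: (1, 1).
General solution: m = 1 + 5t, n = 1 - 17t for integer t.
3 ≤ 1 + 5t ≤ 68 gives t ∈ [1, 13], which is 13 values.

13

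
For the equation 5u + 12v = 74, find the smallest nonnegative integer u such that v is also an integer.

10

gcd(12, 5) = 1.
1 divides 74, so solutions exist.
By Bézout, 5*(5) + 12*(-2) = 1.
Scale by 74/1 = 74: (u₀, v₀) = (370, -148).
General solution: u = 370 + 12t, v = -148 - 5t for integer t.
u ≥ 0: smallest is 370 mod 12 = 10 (at t = -30), with v = 2.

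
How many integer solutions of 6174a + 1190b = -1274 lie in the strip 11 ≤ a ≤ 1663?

gcd(6174, 1190) = 14  (6174 = 5*1190 + 224, 1190 = 5*224 + 70, 224 = 3*70 + 14, 70 = 5*14).
Back-substituting, 6174*(16) + 1190*(-83) = 14.
Scale by -91: particular solution (-1456, 7553); reduce a mod 85: (74, -385).
General solution: a = 74 + 85t, b = -385 - 441t for integer t.
11 ≤ 74 + 85t ≤ 1663 gives t ∈ [0, 18], which is 19 values.

19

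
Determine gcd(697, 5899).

17

gcd(5899, 697):
  5899 = 8*697 + 323
  697 = 2*323 + 51
  323 = 6*51 + 17
  51 = 3*17
so gcd(5899, 697) = 17.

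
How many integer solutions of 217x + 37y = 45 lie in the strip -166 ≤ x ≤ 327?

14

gcd(217, 37):
  217 = 5·37 + 32
  37 = 1·32 + 5
  32 = 6·5 + 2
  5 = 2·2 + 1
  2 = 2·1
so gcd(217, 37) = 1.
Back-substitute for Bézout coefficients:
  1 = 5 - 2·2
  ... = 217·(-15) + 37·(88)
Scale by 45: particular solution (-675, 3960); reduce x mod 37: (28, -163).
General solution: x = 28 + 37t, y = -163 - 217t for integer t.
-166 ≤ 28 + 37t ≤ 327 gives t ∈ [-5, 8], which is 14 values.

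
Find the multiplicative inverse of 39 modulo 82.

61

gcd(82, 39):
  82 = 2·39 + 4
  39 = 9·4 + 3
  4 = 1·3 + 1
  3 = 3·1
so gcd(82, 39) = 1.
Back-substitute for Bézout coefficients:
  1 = 4 - 1·3
  ... = 39·(-21) + 82·(10)
So 39·-21 ≡ 1 (mod 82), and -21 mod 82 = 61.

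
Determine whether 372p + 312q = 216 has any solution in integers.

yes

gcd(372, 312) = 12  (372 = 1·312 + 60, 312 = 5·60 + 12, 60 = 5·12).
12 divides 216, so integer solutions exist.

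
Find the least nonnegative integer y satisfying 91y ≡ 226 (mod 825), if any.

211

gcd(825, 91) = 1  (825 = 9×91 + 6, 91 = 15×6 + 1, 6 = 6×1).
1 divides 226, so solutions exist.
Back-substituting, 91×(136) + 825×(-15) = 1.
So 91×(136) ≡ 1 (mod 825); multiply by 226: y ≡ 30736 (mod 825).
Smallest nonnegative: y = 30736 mod 825 = 211.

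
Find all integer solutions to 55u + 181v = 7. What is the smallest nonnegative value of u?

gcd(181, 55) = 1.
1 divides 7, so solutions exist.
By Bézout, 55·(79) + 181·(-24) = 1.
Scale by 7/1 = 7: (u₀, v₀) = (553, -168).
General solution: u = 553 + 181t, v = -168 - 55t for integer t.
u ≥ 0: smallest is 553 mod 181 = 10 (at t = -3), with v = -3.

10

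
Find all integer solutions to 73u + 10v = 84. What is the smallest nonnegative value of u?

gcd(73, 10) = 1.
1 divides 84, so solutions exist.
By Bézout, 73×(-3) + 10×(22) = 1.
Scale by 84/1 = 84: (u₀, v₀) = (-252, 1848).
General solution: u = -252 + 10t, v = 1848 - 73t for integer t.
u ≥ 0: smallest is -252 mod 10 = 8 (at t = 26), with v = -50.

8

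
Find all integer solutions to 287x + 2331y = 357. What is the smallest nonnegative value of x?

318

gcd(2331, 287):
  2331 = 8×287 + 35
  287 = 8×35 + 7
  35 = 5×7
so gcd(2331, 287) = 7.
7 divides 357, so solutions exist.
Back-substitute for Bézout coefficients:
  7 = 287 - 8×35
  ... = 287×(65) + 2331×(-8)
Scale by 357/7 = 51: (x₀, y₀) = (3315, -408).
General solution: x = 3315 + 333t, y = -408 - 41t for integer t.
x ≥ 0: smallest is 3315 mod 333 = 318 (at t = -9), with y = -39.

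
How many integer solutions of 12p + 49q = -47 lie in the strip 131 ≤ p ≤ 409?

gcd(49, 12) = 1.
By Bézout, 12×(-4) + 49×(1) = 1.
Particular solution: (41, -11).
General solution: p = 41 + 49t, q = -11 - 12t for integer t.
131 ≤ 41 + 49t ≤ 409 gives t ∈ [2, 7], which is 6 values.

6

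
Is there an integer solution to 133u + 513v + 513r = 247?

gcd(513, 133) = 19  (513 = 3*133 + 114, 133 = 1*114 + 19, 114 = 6*19).
gcd(19, 513) = 19.
19 divides 247, so integer solutions exist.

yes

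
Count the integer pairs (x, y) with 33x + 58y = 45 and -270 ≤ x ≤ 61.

gcd(58, 33) = 1.
By Bézout, 33×(-7) + 58×(4) = 1.
Particular solution: (33, -18).
General solution: x = 33 + 58t, y = -18 - 33t for integer t.
-270 ≤ 33 + 58t ≤ 61 gives t ∈ [-5, 0], which is 6 values.

6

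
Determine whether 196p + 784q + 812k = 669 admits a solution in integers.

no

gcd(784, 196) = 196.
gcd(196, 812) = 28.
28 does not divide 669 (remainder 25), so no integer solutions.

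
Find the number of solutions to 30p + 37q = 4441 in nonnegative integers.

gcd(37, 30):
  37 = 1×30 + 7
  30 = 4×7 + 2
  7 = 3×2 + 1
  2 = 2×1
so gcd(37, 30) = 1.
Back-substitute for Bézout coefficients:
  1 = 7 - 3×2
  ... = 30×(-16) + 37×(13)
Scale by 4441: one solution is (-71056, 57733). Reduce p mod 37: (21, 103).
General: p = 21 + 37t, q = 103 - 30t.
p ≥ 0 ⇒ t ≥ 0; q ≥ 0 ⇒ t ≤ 3. So t ∈ [0, 3]: 4 solutions.

4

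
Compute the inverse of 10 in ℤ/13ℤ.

gcd(13, 10) = 1  (13 = 1×10 + 3, 10 = 3×3 + 1, 3 = 3×1).
Back-substituting, 10×(4) + 13×(-3) = 1.
So 10×4 ≡ 1 (mod 13), and 4 mod 13 = 4.

4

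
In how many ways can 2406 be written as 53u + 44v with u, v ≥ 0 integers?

1

gcd(53, 44) = 1.
By Bézout, 53·(5) + 44·(-6) = 1.
One solution: (18, 33).
General: u = 18 + 44t, v = 33 - 53t.
u ≥ 0 ⇒ t ≥ 0; v ≥ 0 ⇒ t ≤ 0. So t ∈ [0, 0]: 1 solution.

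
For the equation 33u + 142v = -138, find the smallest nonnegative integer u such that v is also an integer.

gcd(142, 33):
  142 = 4×33 + 10
  33 = 3×10 + 3
  10 = 3×3 + 1
  3 = 3×1
so gcd(142, 33) = 1.
1 divides -138, so solutions exist.
Back-substitute for Bézout coefficients:
  1 = 10 - 3×3
  ... = 33×(-43) + 142×(10)
Scale by -138/1 = -138: (u₀, v₀) = (5934, -1380).
General solution: u = 5934 + 142t, v = -1380 - 33t for integer t.
u ≥ 0: smallest is 5934 mod 142 = 112 (at t = -41), with v = -27.

112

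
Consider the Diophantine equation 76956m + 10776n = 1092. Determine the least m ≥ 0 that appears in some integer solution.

29

gcd(76956, 10776) = 12.
12 divides 1092, so solutions exist.
By Bézout, 76956·(99) + 10776·(-707) = 12.
Scale by 1092/12 = 91: (m₀, n₀) = (9009, -64337).
General solution: m = 9009 + 898t, n = -64337 - 6413t for integer t.
m ≥ 0: smallest is 9009 mod 898 = 29 (at t = -10), with n = -207.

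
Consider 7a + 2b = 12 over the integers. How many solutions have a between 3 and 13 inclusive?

5

gcd(7, 2) = 1  (7 = 3*2 + 1, 2 = 2*1).
Back-substituting, 7*(1) + 2*(-3) = 1.
Scale by 12: particular solution (12, -36); reduce a mod 2: (0, 6).
General solution: a = 0 + 2t, b = 6 - 7t for integer t.
3 ≤ 0 + 2t ≤ 13 gives t ∈ [2, 6], which is 5 values.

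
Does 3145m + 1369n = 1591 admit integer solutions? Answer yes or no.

yes

gcd(3145, 1369):
  3145 = 2·1369 + 407
  1369 = 3·407 + 148
  407 = 2·148 + 111
  148 = 1·111 + 37
  111 = 3·37
so gcd(3145, 1369) = 37.
37 divides 1591, so integer solutions exist.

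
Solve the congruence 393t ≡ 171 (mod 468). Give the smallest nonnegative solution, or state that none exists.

gcd(468, 393) = 3  (468 = 1*393 + 75, 393 = 5*75 + 18, 75 = 4*18 + 3, 18 = 6*3).
3 divides 171, so solutions exist.
Back-substituting, 393*(-25) + 468*(21) = 3.
So 393*(-25) ≡ 3 (mod 468); multiply by 57: t ≡ -1425 (mod 156).
Smallest nonnegative: t = -1425 mod 156 = 135.

135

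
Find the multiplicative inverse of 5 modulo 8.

gcd(8, 5) = 1.
By Bézout, 5×(-3) + 8×(2) = 1.
So 5×-3 ≡ 1 (mod 8), and -3 mod 8 = 5.

5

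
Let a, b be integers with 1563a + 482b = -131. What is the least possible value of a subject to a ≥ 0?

3

gcd(1563, 482) = 1  (1563 = 3·482 + 117, 482 = 4·117 + 14, 117 = 8·14 + 5, 14 = 2·5 + 4, 5 = 1·4 + 1, 4 = 4·1).
1 divides -131, so solutions exist.
Back-substituting, 1563·(103) + 482·(-334) = 1.
Scale by -131/1 = -131: (a₀, b₀) = (-13493, 43754).
General solution: a = -13493 + 482t, b = 43754 - 1563t for integer t.
a ≥ 0: smallest is -13493 mod 482 = 3 (at t = 28), with b = -10.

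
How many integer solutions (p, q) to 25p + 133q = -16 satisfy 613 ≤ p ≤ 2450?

gcd(133, 25):
  133 = 5·25 + 8
  25 = 3·8 + 1
  8 = 8·1
so gcd(133, 25) = 1.
Back-substitute for Bézout coefficients:
  1 = 25 - 3·8
  ... = 25·(16) + 133·(-3)
Scale by -16: particular solution (-256, 48); reduce p mod 133: (10, -2).
General solution: p = 10 + 133t, q = -2 - 25t for integer t.
613 ≤ 10 + 133t ≤ 2450 gives t ∈ [5, 18], which is 14 values.

14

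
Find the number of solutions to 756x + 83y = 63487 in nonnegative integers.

gcd(756, 83) = 1.
By Bézout, 756·(37) + 83·(-337) = 1.
One solution: (36, 437).
General: x = 36 + 83t, y = 437 - 756t.
x ≥ 0 ⇒ t ≥ 0; y ≥ 0 ⇒ t ≤ 0. So t ∈ [0, 0]: 1 solution.

1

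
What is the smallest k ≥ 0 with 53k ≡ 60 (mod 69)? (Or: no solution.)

48

gcd(69, 53) = 1.
1 divides 60, so solutions exist.
By Bézout, 53×(-13) + 69×(10) = 1.
So 53×(-13) ≡ 1 (mod 69); multiply by 60: k ≡ -780 (mod 69).
Smallest nonnegative: k = -780 mod 69 = 48.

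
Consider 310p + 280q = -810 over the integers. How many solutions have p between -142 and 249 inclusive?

14

gcd(310, 280) = 10  (310 = 1×280 + 30, 280 = 9×30 + 10, 30 = 3×10).
Back-substituting, 310×(-9) + 280×(10) = 10.
Scale by -81: particular solution (729, -810); reduce p mod 28: (1, -4).
General solution: p = 1 + 28t, q = -4 - 31t for integer t.
-142 ≤ 1 + 28t ≤ 249 gives t ∈ [-5, 8], which is 14 values.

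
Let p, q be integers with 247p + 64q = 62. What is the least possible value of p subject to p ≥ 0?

gcd(247, 64):
  247 = 3·64 + 55
  64 = 1·55 + 9
  55 = 6·9 + 1
  9 = 9·1
so gcd(247, 64) = 1.
1 divides 62, so solutions exist.
Back-substitute for Bézout coefficients:
  1 = 55 - 6·9
  ... = 247·(7) + 64·(-27)
Scale by 62/1 = 62: (p₀, q₀) = (434, -1674).
General solution: p = 434 + 64t, q = -1674 - 247t for integer t.
p ≥ 0: smallest is 434 mod 64 = 50 (at t = -6), with q = -192.

50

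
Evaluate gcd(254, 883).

gcd(883, 254):
  883 = 3×254 + 121
  254 = 2×121 + 12
  121 = 10×12 + 1
  12 = 12×1
so gcd(883, 254) = 1.

1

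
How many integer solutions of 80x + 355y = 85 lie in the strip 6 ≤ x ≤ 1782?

gcd(355, 80) = 5  (355 = 4×80 + 35, 80 = 2×35 + 10, 35 = 3×10 + 5, 10 = 2×5).
Back-substituting, 80×(-31) + 355×(7) = 5.
Scale by 17: particular solution (-527, 119); reduce x mod 71: (41, -9).
General solution: x = 41 + 71t, y = -9 - 16t for integer t.
6 ≤ 41 + 71t ≤ 1782 gives t ∈ [0, 24], which is 25 values.

25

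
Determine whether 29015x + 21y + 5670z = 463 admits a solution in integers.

gcd(29015, 21) = 7  (29015 = 1381×21 + 14, 21 = 1×14 + 7, 14 = 2×7).
gcd(7, 5670) = 7.
7 does not divide 463 (remainder 1), so no integer solutions.

no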